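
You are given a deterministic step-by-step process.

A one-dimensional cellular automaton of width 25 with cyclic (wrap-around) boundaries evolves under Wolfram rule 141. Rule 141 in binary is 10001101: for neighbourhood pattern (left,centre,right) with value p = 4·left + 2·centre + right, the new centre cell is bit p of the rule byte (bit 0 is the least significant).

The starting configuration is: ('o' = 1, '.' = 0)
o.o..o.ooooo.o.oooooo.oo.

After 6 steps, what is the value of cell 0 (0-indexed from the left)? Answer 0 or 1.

1

step 0: o.o..o.ooooo.o.oooooo.oo.
step 1: o.o..o.oooo..o.ooooo..o..
step 2: o.o..o.ooo...o.oooo...o..
step 3: o.o..o.oo..o.o.ooo..o.o..
step 4: o.o..o.o...o.o.oo...o.o..
step 5: o.o..o.o.o.o.o.o..o.o.o..
step 6: o.o..o.o.o.o.o.o..o.o.o..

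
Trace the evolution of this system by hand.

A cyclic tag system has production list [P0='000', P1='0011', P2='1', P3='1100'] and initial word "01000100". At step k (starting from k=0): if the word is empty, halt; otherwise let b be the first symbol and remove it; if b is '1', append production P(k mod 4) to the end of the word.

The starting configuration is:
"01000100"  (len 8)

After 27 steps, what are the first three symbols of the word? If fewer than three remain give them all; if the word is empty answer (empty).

[0] "01000100"  (len 8)
[1] "1000100"  (len 7)
[2] "0001000011"  (len 10)
[3] "001000011"  (len 9)
[4] "01000011"  (len 8)
[5] "1000011"  (len 7)
[6] "0000110011"  (len 10)
[7] "000110011"  (len 9)
[8] "00110011"  (len 8)
[9] "0110011"  (len 7)
[10] "110011"  (len 6)
[11] "100111"  (len 6)
[12] "001111100"  (len 9)
[13] "01111100"  (len 8)
[14] "1111100"  (len 7)
[15] "1111001"  (len 7)
[16] "1110011100"  (len 10)
[17] "110011100000"  (len 12)
[18] "100111000000011"  (len 15)
[19] "001110000000111"  (len 15)
[20] "01110000000111"  (len 14)
[21] "1110000000111"  (len 13)
[22] "1100000001110011"  (len 16)
[23] "1000000011100111"  (len 16)
[24] "0000000111001111100"  (len 19)
[25] "000000111001111100"  (len 18)
[26] "00000111001111100"  (len 17)
[27] "0000111001111100"  (len 16)

000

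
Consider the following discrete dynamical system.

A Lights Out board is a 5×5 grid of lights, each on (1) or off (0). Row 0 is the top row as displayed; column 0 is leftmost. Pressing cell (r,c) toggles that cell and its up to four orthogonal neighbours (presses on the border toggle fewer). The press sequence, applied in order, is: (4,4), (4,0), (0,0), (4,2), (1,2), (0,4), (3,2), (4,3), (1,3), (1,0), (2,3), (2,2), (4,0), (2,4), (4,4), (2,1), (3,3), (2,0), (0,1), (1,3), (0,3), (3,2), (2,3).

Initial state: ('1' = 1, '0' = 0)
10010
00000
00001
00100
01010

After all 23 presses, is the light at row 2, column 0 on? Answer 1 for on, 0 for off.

1

gen 0: 10010
00000
00001
00100
01010
gen 1: 10010
00000
00001
00101
01001
gen 2: 10010
00000
00001
10101
10001
gen 3: 01010
10000
00001
10101
10001
gen 4: 01010
10000
00001
10001
11111
gen 5: 01110
11110
00101
10001
11111
gen 6: 01101
11111
00101
10001
11111
gen 7: 01101
11111
00001
11111
11011
gen 8: 01101
11111
00001
11101
11100
gen 9: 01111
11000
00011
11101
11100
gen 10: 11111
00000
10011
11101
11100
gen 11: 11111
00010
10100
11111
11100
gen 12: 11111
00110
11010
11011
11100
gen 13: 11111
00110
11010
01011
00100
gen 14: 11111
00111
11001
01010
00100
gen 15: 11111
00111
11001
01011
00111
gen 16: 11111
01111
00101
00011
00111
gen 17: 11111
01111
00111
00100
00101
gen 18: 11111
11111
11111
10100
00101
gen 19: 00011
10111
11111
10100
00101
gen 20: 00001
10000
11101
10100
00101
gen 21: 00110
10010
11101
10100
00101
gen 22: 00110
10010
11001
11010
00001
gen 23: 00110
10000
11110
11000
00001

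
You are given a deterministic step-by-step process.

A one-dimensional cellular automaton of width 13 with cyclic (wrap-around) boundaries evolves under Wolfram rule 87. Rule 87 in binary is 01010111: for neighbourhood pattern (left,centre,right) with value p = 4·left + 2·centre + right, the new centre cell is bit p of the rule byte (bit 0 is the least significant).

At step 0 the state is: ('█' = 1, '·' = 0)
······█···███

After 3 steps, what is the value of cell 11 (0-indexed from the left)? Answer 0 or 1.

step 0: ······█···███
step 1: ██████████··█
step 2: ·········███·
step 3: █████████··██

1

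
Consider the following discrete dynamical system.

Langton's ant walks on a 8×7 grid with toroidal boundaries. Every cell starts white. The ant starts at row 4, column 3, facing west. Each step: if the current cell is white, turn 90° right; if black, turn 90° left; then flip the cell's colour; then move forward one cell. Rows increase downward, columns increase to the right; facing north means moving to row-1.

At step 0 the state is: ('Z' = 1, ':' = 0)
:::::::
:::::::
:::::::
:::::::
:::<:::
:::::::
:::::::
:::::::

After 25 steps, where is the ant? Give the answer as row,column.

t=0: :::::::
:::::::
:::::::
:::::::
:::<:::
:::::::
:::::::
:::::::
t=1: :::::::
:::::::
:::::::
:::^:::
:::Z:::
:::::::
:::::::
:::::::
t=2: :::::::
:::::::
:::::::
:::Z>::
:::Z:::
:::::::
:::::::
:::::::
t=3: :::::::
:::::::
:::::::
:::ZZ::
:::Zv::
:::::::
:::::::
:::::::
t=4: :::::::
:::::::
:::::::
:::ZZ::
:::<Z::
:::::::
:::::::
:::::::
t=5: :::::::
:::::::
:::::::
:::ZZ::
::::Z::
:::v:::
:::::::
:::::::
t=6: :::::::
:::::::
:::::::
:::ZZ::
::::Z::
::<Z:::
:::::::
:::::::
t=7: :::::::
:::::::
:::::::
:::ZZ::
::^:Z::
::ZZ:::
:::::::
:::::::
t=8: :::::::
:::::::
:::::::
:::ZZ::
::Z>Z::
::ZZ:::
:::::::
:::::::
t=9: :::::::
:::::::
:::::::
:::ZZ::
::ZZZ::
::Zv:::
:::::::
:::::::
t=10: :::::::
:::::::
:::::::
:::ZZ::
::ZZZ::
::Z:>::
:::::::
:::::::
t=11: :::::::
:::::::
:::::::
:::ZZ::
::ZZZ::
::Z:Z::
::::v::
:::::::
t=12: :::::::
:::::::
:::::::
:::ZZ::
::ZZZ::
::Z:Z::
:::<Z::
:::::::
t=13: :::::::
:::::::
:::::::
:::ZZ::
::ZZZ::
::Z^Z::
:::ZZ::
:::::::
t=14: :::::::
:::::::
:::::::
:::ZZ::
::ZZZ::
::ZZ>::
:::ZZ::
:::::::
t=15: :::::::
:::::::
:::::::
:::ZZ::
::ZZ^::
::ZZ:::
:::ZZ::
:::::::
t=16: :::::::
:::::::
:::::::
:::ZZ::
::Z<:::
::ZZ:::
:::ZZ::
:::::::
t=17: :::::::
:::::::
:::::::
:::ZZ::
::Z::::
::Zv:::
:::ZZ::
:::::::
t=18: :::::::
:::::::
:::::::
:::ZZ::
::Z::::
::Z:>::
:::ZZ::
:::::::
t=19: :::::::
:::::::
:::::::
:::ZZ::
::Z::::
::Z:Z::
:::Zv::
:::::::
t=20: :::::::
:::::::
:::::::
:::ZZ::
::Z::::
::Z:Z::
:::Z:>:
:::::::
t=21: :::::::
:::::::
:::::::
:::ZZ::
::Z::::
::Z:Z::
:::Z:Z:
:::::v:
t=22: :::::::
:::::::
:::::::
:::ZZ::
::Z::::
::Z:Z::
:::Z:Z:
::::<Z:
t=23: :::::::
:::::::
:::::::
:::ZZ::
::Z::::
::Z:Z::
:::Z^Z:
::::ZZ:
t=24: :::::::
:::::::
:::::::
:::ZZ::
::Z::::
::Z:Z::
:::ZZ>:
::::ZZ:
t=25: :::::::
:::::::
:::::::
:::ZZ::
::Z::::
::Z:Z^:
:::ZZ::
::::ZZ:

5,5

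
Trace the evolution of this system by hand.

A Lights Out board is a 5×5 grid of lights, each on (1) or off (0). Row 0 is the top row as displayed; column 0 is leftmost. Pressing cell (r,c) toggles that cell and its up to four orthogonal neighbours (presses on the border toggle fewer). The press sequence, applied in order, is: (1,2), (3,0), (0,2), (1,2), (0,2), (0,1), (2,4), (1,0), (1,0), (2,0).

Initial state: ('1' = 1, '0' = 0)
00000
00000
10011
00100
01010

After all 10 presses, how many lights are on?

k=0  00000
00000
10011
00100
01010
k=1  00100
01110
10111
00100
01010
k=2  00100
01110
00111
11100
11010
k=3  01010
01010
00111
11100
11010
k=4  01110
00100
00011
11100
11010
k=5  00000
00000
00011
11100
11010
k=6  11100
01000
00011
11100
11010
k=7  11100
01001
00000
11101
11010
k=8  01100
10001
10000
11101
11010
k=9  11100
01001
00000
11101
11010
k=10  11100
11001
11000
01101
11010

14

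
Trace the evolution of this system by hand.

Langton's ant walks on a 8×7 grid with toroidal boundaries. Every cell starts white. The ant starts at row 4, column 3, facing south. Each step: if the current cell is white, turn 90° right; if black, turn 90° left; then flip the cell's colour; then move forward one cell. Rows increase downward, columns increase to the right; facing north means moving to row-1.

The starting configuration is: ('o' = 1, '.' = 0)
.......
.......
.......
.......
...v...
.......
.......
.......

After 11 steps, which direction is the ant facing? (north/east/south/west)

k=0  .......
.......
.......
.......
...v...
.......
.......
.......
k=1  .......
.......
.......
.......
..<o...
.......
.......
.......
k=2  .......
.......
.......
..^....
..oo...
.......
.......
.......
k=3  .......
.......
.......
..o>...
..oo...
.......
.......
.......
k=4  .......
.......
.......
..oo...
..ov...
.......
.......
.......
k=5  .......
.......
.......
..oo...
..o.>..
.......
.......
.......
k=6  .......
.......
.......
..oo...
..o.o..
....v..
.......
.......
k=7  .......
.......
.......
..oo...
..o.o..
...<o..
.......
.......
k=8  .......
.......
.......
..oo...
..o^o..
...oo..
.......
.......
k=9  .......
.......
.......
..oo...
..oo>..
...oo..
.......
.......
k=10  .......
.......
.......
..oo^..
..oo...
...oo..
.......
.......
k=11  .......
.......
.......
..ooo>.
..oo...
...oo..
.......
.......

east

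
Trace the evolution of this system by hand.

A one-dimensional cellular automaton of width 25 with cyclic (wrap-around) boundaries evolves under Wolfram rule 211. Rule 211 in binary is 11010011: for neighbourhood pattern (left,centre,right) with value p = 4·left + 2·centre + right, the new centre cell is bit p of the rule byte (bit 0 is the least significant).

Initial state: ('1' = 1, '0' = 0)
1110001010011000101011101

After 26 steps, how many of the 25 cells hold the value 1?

20

0) 1110001010011000101011101
1) 1111110001101111000001100
2) 0111111110100111111110111
3) 0011111110011011111110011
4) 1101111111101001111111101
5) 1100111111100110111111100
6) 0111011111111010011111111
7) 0011001111111001101111111
8) 1101110111111110100111111
9) 1100110011111110011011111
10) 1111011101111111101001111
11) 1111001100111111100110111
12) 1111110111011111111010011
13) 1111110011001111111001101
14) 1111111101110111111110100
15) 0111111100110011111110011
16) 0011111111011101111111101
17) 1101111111001100111111100
18) 0100111111110111011111111
19) 0011011111110011001111111
20) 1101001111111101110111111
21) 1100110111111100110011111
22) 1111010011111111011101111
23) 1111001101111111001100111
24) 1111110100111111110111011
25) 1111110011011111110011001
26) 1111111101001111111101110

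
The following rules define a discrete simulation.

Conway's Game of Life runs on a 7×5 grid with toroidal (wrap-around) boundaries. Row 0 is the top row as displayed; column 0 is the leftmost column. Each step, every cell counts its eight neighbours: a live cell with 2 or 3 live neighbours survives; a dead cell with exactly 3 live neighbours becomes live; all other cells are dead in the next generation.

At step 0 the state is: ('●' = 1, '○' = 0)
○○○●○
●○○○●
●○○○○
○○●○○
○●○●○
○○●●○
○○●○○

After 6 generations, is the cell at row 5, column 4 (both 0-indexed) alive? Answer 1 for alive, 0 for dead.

1

t=0: ○○○●○
●○○○●
●○○○○
○○●○○
○●○●○
○○●●○
○○●○○
t=1: ○○○●●
●○○○●
●●○○●
○●●○○
○●○●○
○●○●○
○○●○○
t=2: ●○○●●
○●○○○
○○●●●
○○○●●
●●○●○
○●○●○
○○●○●
t=3: ●●●●●
○●○○○
●○●○●
○●○○○
●●○●○
○●○●○
○●●○○
t=4: ○○○●●
○○○○○
●○●○○
○○○●○
●●○○●
○○○●●
○○○○○
t=5: ○○○○○
○○○●●
○○○○○
○○●●○
●○●○○
○○○●●
○○○○○
t=6: ○○○○○
○○○○○
○○●○●
○●●●○
○●●○○
○○○●●
○○○○○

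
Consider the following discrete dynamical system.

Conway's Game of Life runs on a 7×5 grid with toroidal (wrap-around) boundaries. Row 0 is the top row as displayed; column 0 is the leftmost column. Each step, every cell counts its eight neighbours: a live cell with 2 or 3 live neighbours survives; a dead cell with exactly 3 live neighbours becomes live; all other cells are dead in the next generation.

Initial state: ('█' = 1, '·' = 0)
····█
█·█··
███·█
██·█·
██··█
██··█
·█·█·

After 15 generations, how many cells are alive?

1

k=0  ····█
█·█··
███·█
██·█·
██··█
██··█
·█·█·
k=1  █████
··█··
·····
···█·
···█·
···█·
·███·
k=2  █···█
█·█·█
·····
·····
··███
···██
·····
k=3  ██·██
██·██
·····
···█·
··█·█
··█·█
█··█·
k=4  ·····
·█·█·
█·██·
···█·
··█·█
███·█
·····
k=5  ·····
·█·██
·█·█·
·█···
··█·█
███·█
██···
k=6  ·██·█
█··██
·█·██
██·█·
··█·█
··█·█
··█·█
k=7  ·██··
·····
·█···
·█···
··█·█
███·█
··█·█
k=8  ·███·
·██··
·····
███··
··█·█
··█·█
····█
k=9  ██·█·
·█·█·
█····
████·
··█·█
█···█
██··█
k=10  ···█·
·█···
█··█·
█·██·
··█··
·····
··██·
k=11  ···█·
··█·█
█··█·
··██·
·███·
··██·
··██·
k=12  ····█
··█·█
·█···
·····
·█··█
····█
····█
k=13  █···█
█··█·
·····
█····
█····
···██
█··██
k=14  ·█···
█····
····█
·····
█····
···█·
·····
k=15  ·····
█····
·····
·····
·····
·····
·····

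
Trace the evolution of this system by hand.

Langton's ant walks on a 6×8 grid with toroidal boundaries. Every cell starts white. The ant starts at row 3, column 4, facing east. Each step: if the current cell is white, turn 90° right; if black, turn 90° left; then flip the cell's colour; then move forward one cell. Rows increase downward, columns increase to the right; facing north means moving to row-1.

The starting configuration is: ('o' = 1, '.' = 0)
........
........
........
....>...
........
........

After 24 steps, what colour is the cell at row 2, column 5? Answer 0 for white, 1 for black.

k=0  ........
........
........
....>...
........
........
k=1  ........
........
........
....o...
....v...
........
k=2  ........
........
........
....o...
...<o...
........
k=3  ........
........
........
...^o...
...oo...
........
k=4  ........
........
........
...o>...
...oo...
........
k=5  ........
........
....^...
...o....
...oo...
........
k=6  ........
........
....o>..
...o....
...oo...
........
k=7  ........
........
....oo..
...o.v..
...oo...
........
k=8  ........
........
....oo..
...o<o..
...oo...
........
k=9  ........
........
....^o..
...ooo..
...oo...
........
k=10  ........
........
...<.o..
...ooo..
...oo...
........
k=11  ........
...^....
...o.o..
...ooo..
...oo...
........
k=12  ........
...o>...
...o.o..
...ooo..
...oo...
........
k=13  ........
...oo...
...ovo..
...ooo..
...oo...
........
k=14  ........
...oo...
...<oo..
...ooo..
...oo...
........
k=15  ........
...oo...
....oo..
...voo..
...oo...
........
k=16  ........
...oo...
....oo..
....>o..
...oo...
........
k=17  ........
...oo...
....^o..
.....o..
...oo...
........
k=18  ........
...oo...
...<.o..
.....o..
...oo...
........
k=19  ........
...^o...
...o.o..
.....o..
...oo...
........
k=20  ........
..<.o...
...o.o..
.....o..
...oo...
........
k=21  ..^.....
..o.o...
...o.o..
.....o..
...oo...
........
k=22  ..o>....
..o.o...
...o.o..
.....o..
...oo...
........
k=23  ..oo....
..ovo...
...o.o..
.....o..
...oo...
........
k=24  ..oo....
..<oo...
...o.o..
.....o..
...oo...
........

1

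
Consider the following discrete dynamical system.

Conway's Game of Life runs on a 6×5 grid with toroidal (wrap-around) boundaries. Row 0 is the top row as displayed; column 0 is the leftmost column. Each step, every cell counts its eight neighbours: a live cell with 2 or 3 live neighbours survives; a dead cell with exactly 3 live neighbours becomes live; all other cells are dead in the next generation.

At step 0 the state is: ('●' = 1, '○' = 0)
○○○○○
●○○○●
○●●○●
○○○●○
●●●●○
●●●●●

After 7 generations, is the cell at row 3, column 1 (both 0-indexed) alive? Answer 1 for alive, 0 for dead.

1

gen 0: ○○○○○
●○○○●
○●●○●
○○○●○
●●●●○
●●●●●
gen 1: ○○●○○
●●○●●
○●●○●
○○○○○
○○○○○
○○○○○
gen 2: ●●●●●
○○○○●
○●●○●
○○○○○
○○○○○
○○○○○
gen 3: ●●●●●
○○○○○
●○○●○
○○○○○
○○○○○
●●●●●
gen 4: ○○○○○
○○○○○
○○○○○
○○○○○
●●●●●
○○○○○
gen 5: ○○○○○
○○○○○
○○○○○
●●●●●
●●●●●
●●●●●
gen 6: ●●●●●
○○○○○
●●●●●
○○○○○
○○○○○
○○○○○
gen 7: ●●●●●
○○○○○
●●●●●
●●●●●
○○○○○
●●●●●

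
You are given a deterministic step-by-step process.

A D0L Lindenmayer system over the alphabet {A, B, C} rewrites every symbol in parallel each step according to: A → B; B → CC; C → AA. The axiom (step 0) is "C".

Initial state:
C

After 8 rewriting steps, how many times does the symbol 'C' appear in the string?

[0] C
[1] AA
[2] BB
[3] CCCC
[4] AAAAAAAA
[5] BBBBBBBB
[6] CCCCCCCCCCCCCCCC
[7] AAAAAAAAAAAAAAAAAAAAAAAAAAAAAAAA
[8] BBBBBBBBBBBBBBBBBBBBBBBBBBBBBBBB

0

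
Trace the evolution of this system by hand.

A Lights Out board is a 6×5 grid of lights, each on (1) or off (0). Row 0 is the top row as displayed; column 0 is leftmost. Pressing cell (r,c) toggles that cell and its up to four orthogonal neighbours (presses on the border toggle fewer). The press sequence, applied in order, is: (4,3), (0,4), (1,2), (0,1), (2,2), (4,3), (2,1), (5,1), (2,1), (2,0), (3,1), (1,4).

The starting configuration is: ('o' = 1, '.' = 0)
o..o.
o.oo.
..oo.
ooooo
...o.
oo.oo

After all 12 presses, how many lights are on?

15

[0] o..o.
o.oo.
..oo.
ooooo
...o.
oo.oo
[1] o..o.
o.oo.
..oo.
ooo.o
..o.o
oo..o
[2] o...o
o.ooo
..oo.
ooo.o
..o.o
oo..o
[3] o.o.o
oo..o
...o.
ooo.o
..o.o
oo..o
[4] .o..o
o...o
...o.
ooo.o
..o.o
oo..o
[5] .o..o
o.o.o
.oo..
oo..o
..o.o
oo..o
[6] .o..o
o.o.o
.oo..
oo.oo
...o.
oo.oo
[7] .o..o
ooo.o
o....
o..oo
...o.
oo.oo
[8] .o..o
ooo.o
o....
o..oo
.o.o.
..ooo
[9] .o..o
o.o.o
.oo..
oo.oo
.o.o.
..ooo
[10] .o..o
..o.o
o.o..
.o.oo
.o.o.
..ooo
[11] .o..o
..o.o
ooo..
o.ooo
...o.
..ooo
[12] .o...
..oo.
ooo.o
o.ooo
...o.
..ooo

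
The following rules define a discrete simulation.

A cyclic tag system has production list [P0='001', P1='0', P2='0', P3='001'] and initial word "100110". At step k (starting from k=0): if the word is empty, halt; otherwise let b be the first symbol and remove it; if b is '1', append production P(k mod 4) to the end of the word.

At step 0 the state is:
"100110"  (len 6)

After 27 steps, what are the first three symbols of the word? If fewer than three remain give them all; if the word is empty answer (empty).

t=0: "100110"  (len 6)
t=1: "00110001"  (len 8)
t=2: "0110001"  (len 7)
t=3: "110001"  (len 6)
t=4: "10001001"  (len 8)
t=5: "0001001001"  (len 10)
t=6: "001001001"  (len 9)
t=7: "01001001"  (len 8)
t=8: "1001001"  (len 7)
t=9: "001001001"  (len 9)
t=10: "01001001"  (len 8)
t=11: "1001001"  (len 7)
t=12: "001001001"  (len 9)
t=13: "01001001"  (len 8)
t=14: "1001001"  (len 7)
t=15: "0010010"  (len 7)
t=16: "010010"  (len 6)
t=17: "10010"  (len 5)
t=18: "00100"  (len 5)
t=19: "0100"  (len 4)
t=20: "100"  (len 3)
t=21: "00001"  (len 5)
t=22: "0001"  (len 4)
t=23: "001"  (len 3)
t=24: "01"  (len 2)
t=25: "1"  (len 1)
t=26: "0"  (len 1)
t=27: (halted — word empty)

(empty)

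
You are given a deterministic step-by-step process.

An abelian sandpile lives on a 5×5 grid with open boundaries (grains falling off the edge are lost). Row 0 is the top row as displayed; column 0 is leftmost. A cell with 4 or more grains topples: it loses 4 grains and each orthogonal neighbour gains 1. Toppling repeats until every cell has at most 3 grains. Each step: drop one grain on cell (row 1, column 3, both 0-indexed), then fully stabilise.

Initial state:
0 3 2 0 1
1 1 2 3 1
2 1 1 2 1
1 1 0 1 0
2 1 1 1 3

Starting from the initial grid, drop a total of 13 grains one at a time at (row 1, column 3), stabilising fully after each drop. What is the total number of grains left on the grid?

40

k=0  0 3 2 0 1
1 1 2 3 1
2 1 1 2 1
1 1 0 1 0
2 1 1 1 3
k=1  0 3 2 1 1
1 1 3 0 2
2 1 1 3 1
1 1 0 1 0
2 1 1 1 3
k=2  0 3 2 1 1
1 1 3 1 2
2 1 1 3 1
1 1 0 1 0
2 1 1 1 3
k=3  0 3 2 1 1
1 1 3 2 2
2 1 1 3 1
1 1 0 1 0
2 1 1 1 3
k=4  0 3 2 1 1
1 1 3 3 2
2 1 1 3 1
1 1 0 1 0
2 1 1 1 3
k=5  0 3 3 2 1
1 2 0 2 3
2 1 3 0 2
1 1 0 2 0
2 1 1 1 3
k=6  0 3 3 2 1
1 2 0 3 3
2 1 3 0 2
1 1 0 2 0
2 1 1 1 3
k=7  0 3 3 3 2
1 2 1 1 0
2 1 3 1 3
1 1 0 2 0
2 1 1 1 3
k=8  0 3 3 3 2
1 2 1 2 0
2 1 3 1 3
1 1 0 2 0
2 1 1 1 3
k=9  0 3 3 3 2
1 2 1 3 0
2 1 3 1 3
1 1 0 2 0
2 1 1 1 3
k=10  1 0 1 1 3
1 3 3 1 1
2 1 3 2 3
1 1 0 2 0
2 1 1 1 3
k=11  1 0 1 1 3
1 3 3 2 1
2 1 3 2 3
1 1 0 2 0
2 1 1 1 3
k=12  1 0 1 1 3
1 3 3 3 1
2 1 3 2 3
1 1 0 2 0
2 1 1 1 3
k=13  1 1 2 2 3
2 0 2 2 3
2 3 1 1 0
1 1 1 3 1
2 1 1 1 3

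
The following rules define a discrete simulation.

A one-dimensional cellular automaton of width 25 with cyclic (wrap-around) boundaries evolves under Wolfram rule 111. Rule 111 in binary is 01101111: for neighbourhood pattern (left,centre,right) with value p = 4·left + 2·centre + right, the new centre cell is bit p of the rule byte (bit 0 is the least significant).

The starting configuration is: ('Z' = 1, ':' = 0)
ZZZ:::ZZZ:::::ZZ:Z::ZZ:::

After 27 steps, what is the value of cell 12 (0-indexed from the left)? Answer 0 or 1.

[0] ZZZ:::ZZZ:::::ZZ:Z::ZZ:::
[1] Z:Z:ZZZ:Z:ZZZZZZZZ:ZZZ:ZZ
[2] ZZZZZ:ZZZZZ::::::ZZZ:ZZZ:
[3] Z:::ZZZ:::Z:ZZZZZZ:ZZZ:ZZ
[4] Z:ZZZ:Z:ZZZZZ::::ZZZ:ZZZ:
[5] ZZZ:ZZZZZ:::Z:ZZZZ:ZZZ:ZZ
[6] ::ZZZ:::Z:ZZZZZ::ZZZ:ZZZ:
[7] ZZZ:Z:ZZZZZ:::Z:ZZ:ZZZ:Z:
[8] Z:ZZZZZ:::Z:ZZZZZZZZ:ZZZZ
[9] ZZZ:::Z:ZZZZZ::::::ZZZ:::
[10] Z:Z:ZZZZZ:::Z:ZZZZZZ:Z:ZZ
[11] ZZZZZ:::Z:ZZZZZ::::ZZZZZ:
[12] Z:::Z:ZZZZZ:::Z:ZZZZ:::ZZ
[13] Z:ZZZZZ:::Z:ZZZZZ::Z:ZZZ:
[14] ZZZ:::Z:ZZZZZ:::Z:ZZZZ:ZZ
[15] ::Z:ZZZZZ:::Z:ZZZZZ::ZZZ:
[16] ZZZZZ:::Z:ZZZZZ:::Z:ZZ:Z:
[17] Z:::Z:ZZZZZ:::Z:ZZZZZZZZZ
[18] Z:ZZZZZ:::Z:ZZZZZ::::::::
[19] ZZZ:::Z:ZZZZZ:::Z:ZZZZZZZ
[20] ::Z:ZZZZZ:::Z:ZZZZZ::::::
[21] ZZZZZ:::Z:ZZZZZ:::Z:ZZZZZ
[22] ::::Z:ZZZZZ:::Z:ZZZZZ::::
[23] ZZZZZZZ:::Z:ZZZZZ:::Z:ZZZ
[24] ::::::Z:ZZZZZ:::Z:ZZZZZ::
[25] ZZZZZZZZZ:::Z:ZZZZZ:::Z:Z
[26] ::::::::Z:ZZZZZ:::Z:ZZZZZ
[27] :ZZZZZZZZZZ:::Z:ZZZZZ:::Z

0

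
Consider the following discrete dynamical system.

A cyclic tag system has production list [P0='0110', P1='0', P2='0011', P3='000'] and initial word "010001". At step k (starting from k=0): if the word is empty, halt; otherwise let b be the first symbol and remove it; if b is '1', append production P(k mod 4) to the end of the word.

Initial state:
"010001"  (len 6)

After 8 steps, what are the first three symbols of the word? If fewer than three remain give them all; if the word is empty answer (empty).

(empty)

0) "010001"  (len 6)
1) "10001"  (len 5)
2) "00010"  (len 5)
3) "0010"  (len 4)
4) "010"  (len 3)
5) "10"  (len 2)
6) "00"  (len 2)
7) "0"  (len 1)
8) (halted — word empty)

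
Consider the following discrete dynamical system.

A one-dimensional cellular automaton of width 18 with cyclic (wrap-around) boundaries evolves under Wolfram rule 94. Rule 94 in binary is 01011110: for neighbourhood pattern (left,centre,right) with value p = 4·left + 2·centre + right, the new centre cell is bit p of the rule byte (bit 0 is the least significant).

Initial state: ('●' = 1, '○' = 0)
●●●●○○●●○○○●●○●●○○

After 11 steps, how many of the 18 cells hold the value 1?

k=0  ●●●●○○●●○○○●●○●●○○
k=1  ●○○●●●●●●○●●●○●●●●
k=2  ●●●●○○○○●○●○●○●○○○
k=3  ●○○●●○○●●○●○●○●●○●
k=4  ●●●●●●●●●○●○●○●●○●
k=5  ○○○○○○○○●○●○●○●●○●
k=6  ●○○○○○○●●○●○●○●●○●
k=7  ●●○○○○●●●○●○●○●●○●
k=8  ○●●○○●●○●○●○●○●●○●
k=9  ○●●●●●●○●○●○●○●●○●
k=10  ○●○○○○●○●○●○●○●●○●
k=11  ○●●○○●●○●○●○●○●●○●

10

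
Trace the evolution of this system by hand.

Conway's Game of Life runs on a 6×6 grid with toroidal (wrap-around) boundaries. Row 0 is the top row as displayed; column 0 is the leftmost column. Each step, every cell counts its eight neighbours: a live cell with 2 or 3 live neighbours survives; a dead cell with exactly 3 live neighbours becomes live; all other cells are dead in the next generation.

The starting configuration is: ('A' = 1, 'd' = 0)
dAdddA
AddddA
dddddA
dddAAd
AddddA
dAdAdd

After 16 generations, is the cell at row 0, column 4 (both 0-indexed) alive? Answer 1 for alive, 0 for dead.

gen 0: dAdddA
AddddA
dddddA
dddAAd
AddddA
dAdAdd
gen 1: dAAdAA
ddddAA
AddddA
AdddAd
AdAAdA
dAAdAA
gen 2: dAAddd
dAdAdd
Addddd
dddAAd
ddAddd
dddddd
gen 3: dAAddd
AAdddd
ddAAAd
dddAdd
dddAdd
dAAddd
gen 4: dddddd
Addddd
dAAAAd
dddddd
dddAdd
dAdAdd
gen 5: dddddd
dAAAdd
dAAAdd
ddddAd
ddAddd
ddAddd
gen 6: dAdAdd
dAdAdd
dAddAd
dAdddd
dddAdd
dddddd
gen 7: dddddd
AAdAAd
AAdddd
ddAddd
dddddd
ddAddd
gen 8: dAAAdd
AAAddA
AddAdA
dAdddd
dddddd
dddddd
gen 9: dddAdd
dddddA
ddddAA
Addddd
dddddd
ddAddd
gen 10: dddddd
dddddA
AdddAA
dddddA
dddddd
dddddd
gen 11: dddddd
AdddAA
AdddAd
AdddAA
dddddd
dddddd
gen 12: dddddA
AdddAd
dAdAdd
AdddAd
dddddA
dddddd
gen 13: dddddA
AdddAA
AAdAAd
AdddAA
dddddA
dddddd
gen 14: AdddAA
dAdAdd
dAdAdd
dAdAdd
AdddAA
dddddd
gen 15: AdddAA
dAdAdA
AAdAAd
dAdAdA
AdddAA
dddddd
gen 16: AdddAA
dAdAdd
dAdAdd
dAdAdd
AdddAA
dddddd

1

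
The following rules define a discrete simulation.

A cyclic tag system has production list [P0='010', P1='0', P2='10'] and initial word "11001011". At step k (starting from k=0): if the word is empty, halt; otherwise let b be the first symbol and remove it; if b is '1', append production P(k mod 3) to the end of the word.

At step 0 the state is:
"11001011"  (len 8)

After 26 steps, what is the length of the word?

t=0: "11001011"  (len 8)
t=1: "1001011010"  (len 10)
t=2: "0010110100"  (len 10)
t=3: "010110100"  (len 9)
t=4: "10110100"  (len 8)
t=5: "01101000"  (len 8)
t=6: "1101000"  (len 7)
t=7: "101000010"  (len 9)
t=8: "010000100"  (len 9)
t=9: "10000100"  (len 8)
t=10: "0000100010"  (len 10)
t=11: "000100010"  (len 9)
t=12: "00100010"  (len 8)
t=13: "0100010"  (len 7)
t=14: "100010"  (len 6)
t=15: "0001010"  (len 7)
t=16: "001010"  (len 6)
t=17: "01010"  (len 5)
t=18: "1010"  (len 4)
t=19: "010010"  (len 6)
t=20: "10010"  (len 5)
t=21: "001010"  (len 6)
t=22: "01010"  (len 5)
t=23: "1010"  (len 4)
t=24: "01010"  (len 5)
t=25: "1010"  (len 4)
t=26: "0100"  (len 4)

4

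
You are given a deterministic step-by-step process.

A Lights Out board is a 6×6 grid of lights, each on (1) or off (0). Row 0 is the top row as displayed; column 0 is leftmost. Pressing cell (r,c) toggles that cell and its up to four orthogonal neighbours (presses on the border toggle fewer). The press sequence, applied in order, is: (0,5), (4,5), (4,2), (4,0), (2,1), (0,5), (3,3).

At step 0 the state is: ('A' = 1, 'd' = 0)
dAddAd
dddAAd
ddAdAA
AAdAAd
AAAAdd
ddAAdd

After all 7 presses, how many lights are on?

t=0: dAddAd
dddAAd
ddAdAA
AAdAAd
AAAAdd
ddAAdd
t=1: dAdddA
dddAAA
ddAdAA
AAdAAd
AAAAdd
ddAAdd
t=2: dAdddA
dddAAA
ddAdAA
AAdAAA
AAAAAA
ddAAdA
t=3: dAdddA
dddAAA
ddAdAA
AAAAAA
AdddAA
dddAdA
t=4: dAdddA
dddAAA
ddAdAA
dAAAAA
dAddAA
AddAdA
t=5: dAdddA
dAdAAA
AAddAA
ddAAAA
dAddAA
AddAdA
t=6: dAddAd
dAdAAd
AAddAA
ddAAAA
dAddAA
AddAdA
t=7: dAddAd
dAdAAd
AAdAAA
dddddA
dAdAAA
AddAdA

18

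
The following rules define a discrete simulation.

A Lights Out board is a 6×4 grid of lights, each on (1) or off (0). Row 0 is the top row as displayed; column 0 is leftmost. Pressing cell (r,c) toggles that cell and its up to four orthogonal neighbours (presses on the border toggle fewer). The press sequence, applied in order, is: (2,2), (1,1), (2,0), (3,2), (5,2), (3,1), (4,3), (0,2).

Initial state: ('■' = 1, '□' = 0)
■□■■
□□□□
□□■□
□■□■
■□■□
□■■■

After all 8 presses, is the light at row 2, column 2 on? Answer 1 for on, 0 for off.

[0] ■□■■
□□□□
□□■□
□■□■
■□■□
□■■■
[1] ■□■■
□□■□
□■□■
□■■■
■□■□
□■■■
[2] ■■■■
■■□□
□□□■
□■■■
■□■□
□■■■
[3] ■■■■
□■□□
■■□■
■■■■
■□■□
□■■■
[4] ■■■■
□■□□
■■■■
■□□□
■□□□
□■■■
[5] ■■■■
□■□□
■■■■
■□□□
■□■□
□□□□
[6] ■■■■
□■□□
■□■■
□■■□
■■■□
□□□□
[7] ■■■■
□■□□
■□■■
□■■■
■■□■
□□□■
[8] ■□□□
□■■□
■□■■
□■■■
■■□■
□□□■

1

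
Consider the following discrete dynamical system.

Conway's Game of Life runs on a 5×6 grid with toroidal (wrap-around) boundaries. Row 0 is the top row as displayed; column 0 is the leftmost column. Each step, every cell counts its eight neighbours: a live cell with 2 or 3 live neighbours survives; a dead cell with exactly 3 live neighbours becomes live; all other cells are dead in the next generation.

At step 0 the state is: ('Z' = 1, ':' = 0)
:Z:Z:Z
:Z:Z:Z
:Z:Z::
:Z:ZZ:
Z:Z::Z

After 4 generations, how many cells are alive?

step 0: :Z:Z:Z
:Z:Z:Z
:Z:Z::
:Z:ZZ:
Z:Z::Z
step 1: :Z:Z:Z
:Z:Z::
:Z:Z::
:Z:ZZZ
:::::Z
step 2: ::::::
:Z:Z::
:Z:Z::
:::Z:Z
:::Z:Z
step 3: ::Z:Z:
::::::
Z::Z::
Z::Z::
::::::
step 4: ::::::
:::Z::
::::::
::::::
:::Z::

2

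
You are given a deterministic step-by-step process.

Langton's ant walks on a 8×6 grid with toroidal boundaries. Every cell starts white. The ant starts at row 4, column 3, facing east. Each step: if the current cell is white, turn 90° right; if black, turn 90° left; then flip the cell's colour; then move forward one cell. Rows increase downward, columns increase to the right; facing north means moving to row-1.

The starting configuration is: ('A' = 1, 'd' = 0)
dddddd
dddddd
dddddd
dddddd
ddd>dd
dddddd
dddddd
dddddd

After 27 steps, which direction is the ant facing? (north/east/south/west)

step 0: dddddd
dddddd
dddddd
dddddd
ddd>dd
dddddd
dddddd
dddddd
step 1: dddddd
dddddd
dddddd
dddddd
dddAdd
dddvdd
dddddd
dddddd
step 2: dddddd
dddddd
dddddd
dddddd
dddAdd
dd<Add
dddddd
dddddd
step 3: dddddd
dddddd
dddddd
dddddd
dd^Add
ddAAdd
dddddd
dddddd
step 4: dddddd
dddddd
dddddd
dddddd
ddA>dd
ddAAdd
dddddd
dddddd
step 5: dddddd
dddddd
dddddd
ddd^dd
ddAddd
ddAAdd
dddddd
dddddd
step 6: dddddd
dddddd
dddddd
dddA>d
ddAddd
ddAAdd
dddddd
dddddd
step 7: dddddd
dddddd
dddddd
dddAAd
ddAdvd
ddAAdd
dddddd
dddddd
step 8: dddddd
dddddd
dddddd
dddAAd
ddA<Ad
ddAAdd
dddddd
dddddd
step 9: dddddd
dddddd
dddddd
ddd^Ad
ddAAAd
ddAAdd
dddddd
dddddd
step 10: dddddd
dddddd
dddddd
dd<dAd
ddAAAd
ddAAdd
dddddd
dddddd
step 11: dddddd
dddddd
dd^ddd
ddAdAd
ddAAAd
ddAAdd
dddddd
dddddd
step 12: dddddd
dddddd
ddA>dd
ddAdAd
ddAAAd
ddAAdd
dddddd
dddddd
step 13: dddddd
dddddd
ddAAdd
ddAvAd
ddAAAd
ddAAdd
dddddd
dddddd
step 14: dddddd
dddddd
ddAAdd
dd<AAd
ddAAAd
ddAAdd
dddddd
dddddd
step 15: dddddd
dddddd
ddAAdd
dddAAd
ddvAAd
ddAAdd
dddddd
dddddd
step 16: dddddd
dddddd
ddAAdd
dddAAd
ddd>Ad
ddAAdd
dddddd
dddddd
step 17: dddddd
dddddd
ddAAdd
ddd^Ad
ddddAd
ddAAdd
dddddd
dddddd
step 18: dddddd
dddddd
ddAAdd
dd<dAd
ddddAd
ddAAdd
dddddd
dddddd
step 19: dddddd
dddddd
dd^Add
ddAdAd
ddddAd
ddAAdd
dddddd
dddddd
step 20: dddddd
dddddd
d<dAdd
ddAdAd
ddddAd
ddAAdd
dddddd
dddddd
step 21: dddddd
d^dddd
dAdAdd
ddAdAd
ddddAd
ddAAdd
dddddd
dddddd
step 22: dddddd
dA>ddd
dAdAdd
ddAdAd
ddddAd
ddAAdd
dddddd
dddddd
step 23: dddddd
dAAddd
dAvAdd
ddAdAd
ddddAd
ddAAdd
dddddd
dddddd
step 24: dddddd
dAAddd
d<AAdd
ddAdAd
ddddAd
ddAAdd
dddddd
dddddd
step 25: dddddd
dAAddd
ddAAdd
dvAdAd
ddddAd
ddAAdd
dddddd
dddddd
step 26: dddddd
dAAddd
ddAAdd
<AAdAd
ddddAd
ddAAdd
dddddd
dddddd
step 27: dddddd
dAAddd
^dAAdd
AAAdAd
ddddAd
ddAAdd
dddddd
dddddd

north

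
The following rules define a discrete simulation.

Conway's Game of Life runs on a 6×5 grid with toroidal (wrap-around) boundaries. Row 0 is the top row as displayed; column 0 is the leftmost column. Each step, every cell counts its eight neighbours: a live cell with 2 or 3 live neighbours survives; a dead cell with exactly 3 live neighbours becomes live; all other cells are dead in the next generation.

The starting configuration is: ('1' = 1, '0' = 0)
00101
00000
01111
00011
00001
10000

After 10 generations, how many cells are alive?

2

0) 00101
00000
01111
00011
00001
10000
1) 00000
11001
10101
00000
10011
10011
2) 01010
01011
00011
01000
10010
10010
3) 01010
00000
00011
10110
11100
11010
4) 11001
00111
00111
10000
00000
00010
5) 11000
00000
11100
00011
00000
10001
6) 11001
00100
11111
11111
10010
11001
7) 00111
00000
00000
00000
00000
00110
8) 00101
00010
00000
00000
00000
00101
9) 00101
00010
00000
00000
00000
00000
10) 00010
00010
00000
00000
00000
00000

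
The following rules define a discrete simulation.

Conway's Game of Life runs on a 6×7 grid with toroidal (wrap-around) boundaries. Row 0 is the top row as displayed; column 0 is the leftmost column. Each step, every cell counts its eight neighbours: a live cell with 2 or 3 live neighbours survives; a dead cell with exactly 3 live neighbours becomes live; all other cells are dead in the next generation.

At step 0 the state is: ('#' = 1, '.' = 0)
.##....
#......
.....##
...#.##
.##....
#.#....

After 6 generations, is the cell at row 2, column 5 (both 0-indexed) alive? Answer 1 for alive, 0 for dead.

0

k=0  .##....
#......
.....##
...#.##
.##....
#.#....
k=1  #.#....
##....#
#...##.
#.#.###
####..#
#..#...
k=2  ..#....
.....#.
...##..
..#....
.......
...#...
k=3  .......
...##..
...##..
...#...
.......
.......
k=4  .......
...##..
..#....
...##..
.......
.......
k=5  .......
...#...
..#....
...#...
.......
.......
k=6  .......
.......
..##...
.......
.......
.......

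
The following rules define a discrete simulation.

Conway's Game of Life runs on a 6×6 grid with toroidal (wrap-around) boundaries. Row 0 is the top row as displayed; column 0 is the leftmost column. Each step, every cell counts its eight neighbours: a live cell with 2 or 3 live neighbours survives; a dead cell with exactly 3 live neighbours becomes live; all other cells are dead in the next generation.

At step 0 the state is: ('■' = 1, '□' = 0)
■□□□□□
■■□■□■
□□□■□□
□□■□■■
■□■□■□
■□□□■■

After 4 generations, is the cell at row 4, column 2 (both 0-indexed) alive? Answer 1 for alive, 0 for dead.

0

[0] ■□□□□□
■■□■□■
□□□■□□
□□■□■■
■□■□■□
■□□□■■
[1] □□□□□□
■■■□■■
□■□■□□
□■■□■■
■□□□□□
■□□■■□
[2] □□■□□□
■■■■■■
□□□□□□
□■■■■■
■□■□□□
□□□□□■
[3] □□■□□□
■■■■■■
□□□□□□
■■■■■■
■□■□□□
□■□□□□
[4] □□□□■■
■■■■■■
□□□□□□
■□■■■■
□□□□■□
□■■□□□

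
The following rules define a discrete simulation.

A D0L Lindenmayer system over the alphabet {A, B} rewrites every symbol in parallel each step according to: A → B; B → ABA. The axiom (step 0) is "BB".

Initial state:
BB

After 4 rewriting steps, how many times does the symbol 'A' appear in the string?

20

k=0  BB
k=1  ABAABA
k=2  BABABBABAB
k=3  ABABABABABAABABABABABA
k=4  BABABABABABABABABABABBABABABABABABABABABAB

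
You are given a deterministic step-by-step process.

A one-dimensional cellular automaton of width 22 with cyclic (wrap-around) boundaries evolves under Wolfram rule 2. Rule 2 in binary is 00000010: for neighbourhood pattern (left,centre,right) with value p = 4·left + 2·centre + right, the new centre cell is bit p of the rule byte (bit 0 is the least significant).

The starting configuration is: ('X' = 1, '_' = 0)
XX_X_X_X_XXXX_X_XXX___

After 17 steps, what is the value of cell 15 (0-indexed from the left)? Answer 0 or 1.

gen 0: XX_X_X_X_XXXX_X_XXX___
gen 1: _____________________X
gen 2: ____________________X_
gen 3: ___________________X__
gen 4: __________________X___
gen 5: _________________X____
gen 6: ________________X_____
gen 7: _______________X______
gen 8: ______________X_______
gen 9: _____________X________
gen 10: ____________X_________
gen 11: ___________X__________
gen 12: __________X___________
gen 13: _________X____________
gen 14: ________X_____________
gen 15: _______X______________
gen 16: ______X_______________
gen 17: _____X________________

0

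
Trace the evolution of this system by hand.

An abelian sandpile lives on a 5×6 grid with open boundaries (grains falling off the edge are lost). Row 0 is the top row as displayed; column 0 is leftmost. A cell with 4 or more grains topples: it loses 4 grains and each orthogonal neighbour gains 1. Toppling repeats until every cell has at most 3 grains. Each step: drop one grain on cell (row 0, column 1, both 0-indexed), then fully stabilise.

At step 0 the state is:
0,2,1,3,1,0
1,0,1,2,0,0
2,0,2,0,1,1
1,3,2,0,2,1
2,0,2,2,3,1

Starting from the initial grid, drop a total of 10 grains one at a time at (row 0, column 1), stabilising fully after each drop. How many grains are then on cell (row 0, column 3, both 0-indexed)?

t=0: 0,2,1,3,1,0
1,0,1,2,0,0
2,0,2,0,1,1
1,3,2,0,2,1
2,0,2,2,3,1
t=1: 0,3,1,3,1,0
1,0,1,2,0,0
2,0,2,0,1,1
1,3,2,0,2,1
2,0,2,2,3,1
t=2: 1,0,2,3,1,0
1,1,1,2,0,0
2,0,2,0,1,1
1,3,2,0,2,1
2,0,2,2,3,1
t=3: 1,1,2,3,1,0
1,1,1,2,0,0
2,0,2,0,1,1
1,3,2,0,2,1
2,0,2,2,3,1
t=4: 1,2,2,3,1,0
1,1,1,2,0,0
2,0,2,0,1,1
1,3,2,0,2,1
2,0,2,2,3,1
t=5: 1,3,2,3,1,0
1,1,1,2,0,0
2,0,2,0,1,1
1,3,2,0,2,1
2,0,2,2,3,1
t=6: 2,0,3,3,1,0
1,2,1,2,0,0
2,0,2,0,1,1
1,3,2,0,2,1
2,0,2,2,3,1
t=7: 2,1,3,3,1,0
1,2,1,2,0,0
2,0,2,0,1,1
1,3,2,0,2,1
2,0,2,2,3,1
t=8: 2,2,3,3,1,0
1,2,1,2,0,0
2,0,2,0,1,1
1,3,2,0,2,1
2,0,2,2,3,1
t=9: 2,3,3,3,1,0
1,2,1,2,0,0
2,0,2,0,1,1
1,3,2,0,2,1
2,0,2,2,3,1
t=10: 3,1,1,0,2,0
1,3,2,3,0,0
2,0,2,0,1,1
1,3,2,0,2,1
2,0,2,2,3,1

0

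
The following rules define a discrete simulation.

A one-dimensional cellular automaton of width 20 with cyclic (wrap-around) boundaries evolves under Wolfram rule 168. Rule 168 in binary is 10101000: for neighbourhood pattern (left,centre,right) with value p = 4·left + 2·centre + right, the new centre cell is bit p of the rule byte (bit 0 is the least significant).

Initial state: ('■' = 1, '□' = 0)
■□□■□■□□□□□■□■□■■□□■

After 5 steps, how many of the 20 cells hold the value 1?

t=0: ■□□■□■□□□□□■□■□■■□□■
t=1: □□□□■□□□□□□□■□■■□□□■
t=2: □□□□□□□□□□□□□■■□□□□□
t=3: □□□□□□□□□□□□□■□□□□□□
t=4: □□□□□□□□□□□□□□□□□□□□
t=5: □□□□□□□□□□□□□□□□□□□□

0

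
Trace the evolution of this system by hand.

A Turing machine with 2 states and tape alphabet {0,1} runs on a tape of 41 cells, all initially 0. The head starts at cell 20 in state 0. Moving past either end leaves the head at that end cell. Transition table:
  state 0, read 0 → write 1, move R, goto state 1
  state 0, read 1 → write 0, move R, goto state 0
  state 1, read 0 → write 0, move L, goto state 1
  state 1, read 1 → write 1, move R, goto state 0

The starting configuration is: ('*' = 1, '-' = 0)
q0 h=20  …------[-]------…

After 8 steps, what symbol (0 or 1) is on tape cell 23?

step 0: q0 h=20  …------[-]------…
step 1: q1 h=21  …-----*[-]------…
step 2: q1 h=20  …------[*]------…
step 3: q0 h=21  …-----*[-]------…
step 4: q1 h=22  …----**[-]------…
step 5: q1 h=21  …-----*[*]------…
step 6: q0 h=22  …----**[-]------…
step 7: q1 h=23  …---***[-]------…
step 8: q1 h=22  …----**[*]------…

0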